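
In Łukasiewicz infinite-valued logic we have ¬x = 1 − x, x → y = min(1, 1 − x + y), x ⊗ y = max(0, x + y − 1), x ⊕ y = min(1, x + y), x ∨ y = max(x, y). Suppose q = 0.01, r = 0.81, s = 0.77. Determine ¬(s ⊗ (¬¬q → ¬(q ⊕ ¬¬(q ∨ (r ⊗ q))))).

¬q = 1 − 0.01 = 0.99
¬¬q = 1 − 0.99 = 0.01
r ⊗ q = max(0, 0.81 + 0.01 − 1) = max(0, -0.18) = 0.00
q ∨ (r ⊗ q) = max(0.01, 0.00) = 0.01
¬(q ∨ (r ⊗ q)) = 1 − 0.01 = 0.99
¬¬(q ∨ (r ⊗ q)) = 1 − 0.99 = 0.01
q ⊕ ¬¬(q ∨ (r ⊗ q)) = min(1, 0.01 + 0.01) = min(1, 0.02) = 0.02
¬(q ⊕ ¬¬(q ∨ (r ⊗ q))) = 1 − 0.02 = 0.98
¬¬q → ¬(q ⊕ ¬¬(q ∨ (r ⊗ q))) = min(1, 1 − 0.01 + 0.98) = min(1, 1.97) = 1.00
s ⊗ (¬¬q → ¬(q ⊕ ¬¬(q ∨ (r ⊗ q)))) = max(0, 0.77 + 1.00 − 1) = max(0, 0.77) = 0.77
¬(s ⊗ (¬¬q → ¬(q ⊕ ¬¬(q ∨ (r ⊗ q))))) = 1 − 0.77 = 0.23

0.23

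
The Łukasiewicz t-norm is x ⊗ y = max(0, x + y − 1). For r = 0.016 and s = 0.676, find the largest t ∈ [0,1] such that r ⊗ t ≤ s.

The residuum of the Łukasiewicz t-norm gives the supremum: min(1, 1 − 0.016 + 0.676).
1 − 0.016 + 0.676 = 1.660, so t = min(1, 1.660) = 1.000.
Check: 0.016 ⊗ 1.000 = max(0, 0.016) = 0.016 ≤ 0.676.

1.000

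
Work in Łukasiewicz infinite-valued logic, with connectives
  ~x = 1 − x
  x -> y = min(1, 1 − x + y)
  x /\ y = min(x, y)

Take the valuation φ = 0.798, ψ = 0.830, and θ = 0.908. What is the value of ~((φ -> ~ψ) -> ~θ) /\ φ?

~ψ = 1 − 0.830 = 0.170
φ -> ~ψ = min(1, 1 − 0.798 + 0.170) = min(1, 0.372) = 0.372
~θ = 1 − 0.908 = 0.092
(φ -> ~ψ) -> ~θ = min(1, 1 − 0.372 + 0.092) = min(1, 0.720) = 0.720
~((φ -> ~ψ) -> ~θ) = 1 − 0.720 = 0.280
~((φ -> ~ψ) -> ~θ) /\ φ = min(0.280, 0.798) = 0.280

0.280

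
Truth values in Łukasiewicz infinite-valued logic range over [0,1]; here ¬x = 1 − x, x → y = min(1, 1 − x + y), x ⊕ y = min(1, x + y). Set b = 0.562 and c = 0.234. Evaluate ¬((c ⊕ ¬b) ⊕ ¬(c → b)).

¬b = 1 − 0.562 = 0.438
c ⊕ ¬b = min(1, 0.234 + 0.438) = min(1, 0.672) = 0.672
c → b = min(1, 1 − 0.234 + 0.562) = min(1, 1.328) = 1.000
¬(c → b) = 1 − 1.000 = 0.000
(c ⊕ ¬b) ⊕ ¬(c → b) = min(1, 0.672 + 0.000) = min(1, 0.672) = 0.672
¬((c ⊕ ¬b) ⊕ ¬(c → b)) = 1 − 0.672 = 0.328

0.328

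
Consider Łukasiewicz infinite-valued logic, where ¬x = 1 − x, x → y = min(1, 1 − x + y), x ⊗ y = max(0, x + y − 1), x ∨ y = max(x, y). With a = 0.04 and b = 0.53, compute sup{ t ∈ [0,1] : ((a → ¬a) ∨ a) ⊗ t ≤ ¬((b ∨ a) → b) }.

¬a = 1 − 0.04 = 0.96
a → ¬a = min(1, 1 − 0.04 + 0.96) = min(1, 1.92) = 1.00
(a → ¬a) ∨ a = max(1.00, 0.04) = 1.00
So the left factor is (a → ¬a) ∨ a = 1.00.
b ∨ a = max(0.53, 0.04) = 0.53
(b ∨ a) → b = min(1, 1 − 0.53 + 0.53) = min(1, 1.00) = 1.00
¬((b ∨ a) → b) = 1 − 1.00 = 0.00
So the right-hand bound is ¬((b ∨ a) → b) = 0.00.
The residuum of the Łukasiewicz t-norm gives the supremum: min(1, 1 − 1.00 + 0.00).
1 − 1.00 + 0.00 = 0.00, so t = min(1, 0.00) = 0.00.
Check: 1.00 ⊗ 0.00 = max(0, 0.00) = 0.00 ≤ 0.00.

0.00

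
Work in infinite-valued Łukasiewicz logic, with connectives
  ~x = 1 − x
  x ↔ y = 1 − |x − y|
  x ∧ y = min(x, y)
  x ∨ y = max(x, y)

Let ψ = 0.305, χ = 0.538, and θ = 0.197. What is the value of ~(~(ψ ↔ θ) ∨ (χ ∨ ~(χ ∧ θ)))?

ψ ↔ θ = 1 − |0.305 − 0.197| = 1 − 0.108 = 0.892
~(ψ ↔ θ) = 1 − 0.892 = 0.108
χ ∧ θ = min(0.538, 0.197) = 0.197
~(χ ∧ θ) = 1 − 0.197 = 0.803
χ ∨ ~(χ ∧ θ) = max(0.538, 0.803) = 0.803
~(ψ ↔ θ) ∨ (χ ∨ ~(χ ∧ θ)) = max(0.108, 0.803) = 0.803
~(~(ψ ↔ θ) ∨ (χ ∨ ~(χ ∧ θ))) = 1 − 0.803 = 0.197

0.197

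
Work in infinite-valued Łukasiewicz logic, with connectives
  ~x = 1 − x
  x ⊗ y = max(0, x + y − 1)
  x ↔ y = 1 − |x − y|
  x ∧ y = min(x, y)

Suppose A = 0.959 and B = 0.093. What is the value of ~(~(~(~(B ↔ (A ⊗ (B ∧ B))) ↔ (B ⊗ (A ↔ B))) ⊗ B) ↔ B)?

0.907

B ∧ B = min(0.093, 0.093) = 0.093
A ⊗ (B ∧ B) = max(0, 0.959 + 0.093 − 1) = max(0, 0.052) = 0.052
B ↔ (A ⊗ (B ∧ B)) = 1 − |0.093 − 0.052| = 1 − 0.041 = 0.959
~(B ↔ (A ⊗ (B ∧ B))) = 1 − 0.959 = 0.041
A ↔ B = 1 − |0.959 − 0.093| = 1 − 0.866 = 0.134
B ⊗ (A ↔ B) = max(0, 0.093 + 0.134 − 1) = max(0, -0.773) = 0.000
~(B ↔ (A ⊗ (B ∧ B))) ↔ (B ⊗ (A ↔ B)) = 1 − |0.041 − 0.000| = 1 − 0.041 = 0.959
~(~(B ↔ (A ⊗ (B ∧ B))) ↔ (B ⊗ (A ↔ B))) = 1 − 0.959 = 0.041
~(~(B ↔ (A ⊗ (B ∧ B))) ↔ (B ⊗ (A ↔ B))) ⊗ B = max(0, 0.041 + 0.093 − 1) = max(0, -0.866) = 0.000
~(~(~(B ↔ (A ⊗ (B ∧ B))) ↔ (B ⊗ (A ↔ B))) ⊗ B) = 1 − 0.000 = 1.000
~(~(~(B ↔ (A ⊗ (B ∧ B))) ↔ (B ⊗ (A ↔ B))) ⊗ B) ↔ B = 1 − |1.000 − 0.093| = 1 − 0.907 = 0.093
~(~(~(~(B ↔ (A ⊗ (B ∧ B))) ↔ (B ⊗ (A ↔ B))) ⊗ B) ↔ B) = 1 − 0.093 = 0.907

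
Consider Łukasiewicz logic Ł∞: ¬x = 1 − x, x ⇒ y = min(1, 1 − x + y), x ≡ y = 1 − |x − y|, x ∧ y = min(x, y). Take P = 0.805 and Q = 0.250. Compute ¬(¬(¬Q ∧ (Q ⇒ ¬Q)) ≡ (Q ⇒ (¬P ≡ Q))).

0.750

¬Q = 1 − 0.250 = 0.750
Q ⇒ ¬Q = min(1, 1 − 0.250 + 0.750) = min(1, 1.500) = 1.000
¬Q ∧ (Q ⇒ ¬Q) = min(0.750, 1.000) = 0.750
¬(¬Q ∧ (Q ⇒ ¬Q)) = 1 − 0.750 = 0.250
¬P = 1 − 0.805 = 0.195
¬P ≡ Q = 1 − |0.195 − 0.250| = 1 − 0.055 = 0.945
Q ⇒ (¬P ≡ Q) = min(1, 1 − 0.250 + 0.945) = min(1, 1.695) = 1.000
¬(¬Q ∧ (Q ⇒ ¬Q)) ≡ (Q ⇒ (¬P ≡ Q)) = 1 − |0.250 − 1.000| = 1 − 0.750 = 0.250
¬(¬(¬Q ∧ (Q ⇒ ¬Q)) ≡ (Q ⇒ (¬P ≡ Q))) = 1 − 0.250 = 0.750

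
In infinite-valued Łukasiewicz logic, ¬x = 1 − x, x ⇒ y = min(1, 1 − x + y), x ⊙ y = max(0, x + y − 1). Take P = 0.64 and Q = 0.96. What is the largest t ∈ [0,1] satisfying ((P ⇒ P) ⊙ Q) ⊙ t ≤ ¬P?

P ⇒ P = min(1, 1 − 0.64 + 0.64) = min(1, 1.00) = 1.00
(P ⇒ P) ⊙ Q = max(0, 1.00 + 0.96 − 1) = max(0, 0.96) = 0.96
So the left factor is (P ⇒ P) ⊙ Q = 0.96.
¬P = 1 − 0.64 = 0.36
So the right-hand bound is ¬P = 0.36.
The residuum of the Łukasiewicz t-norm gives the supremum: min(1, 1 − 0.96 + 0.36).
1 − 0.96 + 0.36 = 0.40, so t = min(1, 0.40) = 0.40.
Check: 0.96 ⊙ 0.40 = max(0, 0.36) = 0.36 ≤ 0.36.

0.40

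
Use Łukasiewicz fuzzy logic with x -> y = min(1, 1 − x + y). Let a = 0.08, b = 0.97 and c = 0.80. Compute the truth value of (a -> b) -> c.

0.80

a -> b = min(1, 1 − 0.08 + 0.97) = min(1, 1.89) = 1.00
(a -> b) -> c = min(1, 1 − 1.00 + 0.80) = min(1, 0.80) = 0.80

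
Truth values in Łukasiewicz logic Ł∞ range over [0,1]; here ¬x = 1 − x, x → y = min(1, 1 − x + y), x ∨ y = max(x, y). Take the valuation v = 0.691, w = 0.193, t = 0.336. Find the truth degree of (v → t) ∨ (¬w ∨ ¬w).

0.807

v → t = min(1, 1 − 0.691 + 0.336) = min(1, 0.645) = 0.645
¬w = 1 − 0.193 = 0.807
¬w ∨ ¬w = max(0.807, 0.807) = 0.807
(v → t) ∨ (¬w ∨ ¬w) = max(0.645, 0.807) = 0.807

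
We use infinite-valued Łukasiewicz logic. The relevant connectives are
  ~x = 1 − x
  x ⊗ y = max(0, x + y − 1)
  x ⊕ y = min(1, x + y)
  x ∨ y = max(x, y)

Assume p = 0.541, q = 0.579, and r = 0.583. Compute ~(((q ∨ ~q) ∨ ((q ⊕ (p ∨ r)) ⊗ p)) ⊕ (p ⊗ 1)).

~q = 1 − 0.579 = 0.421
q ∨ ~q = max(0.579, 0.421) = 0.579
p ∨ r = max(0.541, 0.583) = 0.583
q ⊕ (p ∨ r) = min(1, 0.579 + 0.583) = min(1, 1.162) = 1.000
(q ⊕ (p ∨ r)) ⊗ p = max(0, 1.000 + 0.541 − 1) = max(0, 0.541) = 0.541
(q ∨ ~q) ∨ ((q ⊕ (p ∨ r)) ⊗ p) = max(0.579, 0.541) = 0.579
p ⊗ 1 = max(0, 0.541 + 1.000 − 1) = max(0, 0.541) = 0.541
((q ∨ ~q) ∨ ((q ⊕ (p ∨ r)) ⊗ p)) ⊕ (p ⊗ 1) = min(1, 0.579 + 0.541) = min(1, 1.120) = 1.000
~(((q ∨ ~q) ∨ ((q ⊕ (p ∨ r)) ⊗ p)) ⊕ (p ⊗ 1)) = 1 − 1.000 = 0.000

0.000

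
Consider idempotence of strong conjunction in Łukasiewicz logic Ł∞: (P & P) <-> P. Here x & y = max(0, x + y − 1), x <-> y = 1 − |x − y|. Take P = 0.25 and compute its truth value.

0.75

P & P = max(0, 0.25 + 0.25 − 1) = max(0, -0.50) = 0.00
(P & P) <-> P = 1 − |0.00 − 0.25| = 1 − 0.25 = 0.75
(The value 0.75 < 1 shows this instance is not satisfied; fails in Ł∞ since a ⊗ a = max(0, 2a−1) ≠ a in general.)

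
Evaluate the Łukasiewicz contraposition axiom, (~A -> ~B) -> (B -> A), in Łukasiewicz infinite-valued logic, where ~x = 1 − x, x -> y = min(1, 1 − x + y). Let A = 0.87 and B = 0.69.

~A = 1 − 0.87 = 0.13
~B = 1 − 0.69 = 0.31
~A -> ~B = min(1, 1 − 0.13 + 0.31) = min(1, 1.18) = 1.00
B -> A = min(1, 1 − 0.69 + 0.87) = min(1, 1.18) = 1.00
(~A -> ~B) -> (B -> A) = min(1, 1 − 1.00 + 1.00) = min(1, 1.00) = 1.00
(As expected: an axiom of Ł∞, always 1.)

1.00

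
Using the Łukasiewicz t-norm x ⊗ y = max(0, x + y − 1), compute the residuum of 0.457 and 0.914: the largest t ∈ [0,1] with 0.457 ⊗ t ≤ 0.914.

1.000

The residuum of the Łukasiewicz t-norm gives the supremum: min(1, 1 − 0.457 + 0.914).
1 − 0.457 + 0.914 = 1.457, so t = min(1, 1.457) = 1.000.
Check: 0.457 ⊗ 1.000 = max(0, 0.457) = 0.457 ≤ 0.914.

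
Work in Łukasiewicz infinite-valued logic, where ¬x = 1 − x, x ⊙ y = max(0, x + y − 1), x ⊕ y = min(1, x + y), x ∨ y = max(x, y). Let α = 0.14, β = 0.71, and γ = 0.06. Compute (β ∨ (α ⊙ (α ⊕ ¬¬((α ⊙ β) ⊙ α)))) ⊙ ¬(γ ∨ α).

0.57

α ⊙ β = max(0, 0.14 + 0.71 − 1) = max(0, -0.15) = 0.00
(α ⊙ β) ⊙ α = max(0, 0.00 + 0.14 − 1) = max(0, -0.86) = 0.00
¬((α ⊙ β) ⊙ α) = 1 − 0.00 = 1.00
¬¬((α ⊙ β) ⊙ α) = 1 − 1.00 = 0.00
α ⊕ ¬¬((α ⊙ β) ⊙ α) = min(1, 0.14 + 0.00) = min(1, 0.14) = 0.14
α ⊙ (α ⊕ ¬¬((α ⊙ β) ⊙ α)) = max(0, 0.14 + 0.14 − 1) = max(0, -0.72) = 0.00
β ∨ (α ⊙ (α ⊕ ¬¬((α ⊙ β) ⊙ α))) = max(0.71, 0.00) = 0.71
γ ∨ α = max(0.06, 0.14) = 0.14
¬(γ ∨ α) = 1 − 0.14 = 0.86
(β ∨ (α ⊙ (α ⊕ ¬¬((α ⊙ β) ⊙ α)))) ⊙ ¬(γ ∨ α) = max(0, 0.71 + 0.86 − 1) = max(0, 0.57) = 0.57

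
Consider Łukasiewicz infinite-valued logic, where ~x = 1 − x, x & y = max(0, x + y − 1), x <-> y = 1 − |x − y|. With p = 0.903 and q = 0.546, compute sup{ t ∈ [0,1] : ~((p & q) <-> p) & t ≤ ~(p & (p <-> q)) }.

p & q = max(0, 0.903 + 0.546 − 1) = max(0, 0.449) = 0.449
(p & q) <-> p = 1 − |0.449 − 0.903| = 1 − 0.454 = 0.546
~((p & q) <-> p) = 1 − 0.546 = 0.454
So the left factor is ~((p & q) <-> p) = 0.454.
p <-> q = 1 − |0.903 − 0.546| = 1 − 0.357 = 0.643
p & (p <-> q) = max(0, 0.903 + 0.643 − 1) = max(0, 0.546) = 0.546
~(p & (p <-> q)) = 1 − 0.546 = 0.454
So the right-hand bound is ~(p & (p <-> q)) = 0.454.
The residuum of the Łukasiewicz t-norm gives the supremum: min(1, 1 − 0.454 + 0.454).
1 − 0.454 + 0.454 = 1.000, so t = min(1, 1.000) = 1.000.
Check: 0.454 & 1.000 = max(0, 0.454) = 0.454 ≤ 0.454.

1.000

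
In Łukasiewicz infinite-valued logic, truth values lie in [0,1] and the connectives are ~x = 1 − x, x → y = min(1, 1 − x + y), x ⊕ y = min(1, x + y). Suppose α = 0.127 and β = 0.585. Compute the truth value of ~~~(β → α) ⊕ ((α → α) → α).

β → α = min(1, 1 − 0.585 + 0.127) = min(1, 0.542) = 0.542
~(β → α) = 1 − 0.542 = 0.458
~~(β → α) = 1 − 0.458 = 0.542
~~~(β → α) = 1 − 0.542 = 0.458
α → α = min(1, 1 − 0.127 + 0.127) = min(1, 1.000) = 1.000
(α → α) → α = min(1, 1 − 1.000 + 0.127) = min(1, 0.127) = 0.127
~~~(β → α) ⊕ ((α → α) → α) = min(1, 0.458 + 0.127) = min(1, 0.585) = 0.585

0.585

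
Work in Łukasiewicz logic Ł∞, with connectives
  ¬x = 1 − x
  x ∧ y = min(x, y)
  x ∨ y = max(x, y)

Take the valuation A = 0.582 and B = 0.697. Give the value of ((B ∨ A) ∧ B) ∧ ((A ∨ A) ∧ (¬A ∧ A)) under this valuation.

0.418

B ∨ A = max(0.697, 0.582) = 0.697
(B ∨ A) ∧ B = min(0.697, 0.697) = 0.697
A ∨ A = max(0.582, 0.582) = 0.582
¬A = 1 − 0.582 = 0.418
¬A ∧ A = min(0.418, 0.582) = 0.418
(A ∨ A) ∧ (¬A ∧ A) = min(0.582, 0.418) = 0.418
((B ∨ A) ∧ B) ∧ ((A ∨ A) ∧ (¬A ∧ A)) = min(0.697, 0.418) = 0.418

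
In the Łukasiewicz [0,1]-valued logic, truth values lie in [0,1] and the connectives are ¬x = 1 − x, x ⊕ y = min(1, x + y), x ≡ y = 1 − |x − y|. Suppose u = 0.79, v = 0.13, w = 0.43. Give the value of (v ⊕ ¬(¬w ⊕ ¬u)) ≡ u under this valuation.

0.56

¬w = 1 − 0.43 = 0.57
¬u = 1 − 0.79 = 0.21
¬w ⊕ ¬u = min(1, 0.57 + 0.21) = min(1, 0.78) = 0.78
¬(¬w ⊕ ¬u) = 1 − 0.78 = 0.22
v ⊕ ¬(¬w ⊕ ¬u) = min(1, 0.13 + 0.22) = min(1, 0.35) = 0.35
(v ⊕ ¬(¬w ⊕ ¬u)) ≡ u = 1 − |0.35 − 0.79| = 1 − 0.44 = 0.56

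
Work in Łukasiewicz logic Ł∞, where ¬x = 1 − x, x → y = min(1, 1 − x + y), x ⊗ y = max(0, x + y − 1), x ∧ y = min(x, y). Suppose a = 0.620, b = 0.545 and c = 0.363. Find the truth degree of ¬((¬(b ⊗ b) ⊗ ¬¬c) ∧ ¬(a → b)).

b ⊗ b = max(0, 0.545 + 0.545 − 1) = max(0, 0.090) = 0.090
¬(b ⊗ b) = 1 − 0.090 = 0.910
¬c = 1 − 0.363 = 0.637
¬¬c = 1 − 0.637 = 0.363
¬(b ⊗ b) ⊗ ¬¬c = max(0, 0.910 + 0.363 − 1) = max(0, 0.273) = 0.273
a → b = min(1, 1 − 0.620 + 0.545) = min(1, 0.925) = 0.925
¬(a → b) = 1 − 0.925 = 0.075
(¬(b ⊗ b) ⊗ ¬¬c) ∧ ¬(a → b) = min(0.273, 0.075) = 0.075
¬((¬(b ⊗ b) ⊗ ¬¬c) ∧ ¬(a → b)) = 1 − 0.075 = 0.925

0.925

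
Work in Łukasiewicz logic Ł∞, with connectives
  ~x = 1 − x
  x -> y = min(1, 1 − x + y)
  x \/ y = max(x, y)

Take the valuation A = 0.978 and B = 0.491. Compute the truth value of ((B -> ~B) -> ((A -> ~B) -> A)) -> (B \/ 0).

0.491

~B = 1 − 0.491 = 0.509
B -> ~B = min(1, 1 − 0.491 + 0.509) = min(1, 1.018) = 1.000
A -> ~B = min(1, 1 − 0.978 + 0.509) = min(1, 0.531) = 0.531
(A -> ~B) -> A = min(1, 1 − 0.531 + 0.978) = min(1, 1.447) = 1.000
(B -> ~B) -> ((A -> ~B) -> A) = min(1, 1 − 1.000 + 1.000) = min(1, 1.000) = 1.000
B \/ 0 = max(0.491, 0.000) = 0.491
((B -> ~B) -> ((A -> ~B) -> A)) -> (B \/ 0) = min(1, 1 − 1.000 + 0.491) = min(1, 0.491) = 0.491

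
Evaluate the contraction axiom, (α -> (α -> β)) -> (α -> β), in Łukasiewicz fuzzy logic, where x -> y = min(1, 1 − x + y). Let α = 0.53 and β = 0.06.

α -> β = min(1, 1 − 0.53 + 0.06) = min(1, 0.53) = 0.53
α -> (α -> β) = min(1, 1 − 0.53 + 0.53) = min(1, 1.00) = 1.00
(α -> (α -> β)) -> (α -> β) = min(1, 1 − 1.00 + 0.53) = min(1, 0.53) = 0.53
(The value 0.53 < 1 shows this instance is not satisfied; fails in Ł∞ (the t-norm is not idempotent).)

0.53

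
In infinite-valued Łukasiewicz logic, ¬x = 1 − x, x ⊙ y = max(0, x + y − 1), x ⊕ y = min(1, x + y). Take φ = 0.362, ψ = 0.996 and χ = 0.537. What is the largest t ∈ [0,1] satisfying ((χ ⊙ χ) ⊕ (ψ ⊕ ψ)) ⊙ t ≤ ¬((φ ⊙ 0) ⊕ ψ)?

0.004

χ ⊙ χ = max(0, 0.537 + 0.537 − 1) = max(0, 0.074) = 0.074
ψ ⊕ ψ = min(1, 0.996 + 0.996) = min(1, 1.992) = 1.000
(χ ⊙ χ) ⊕ (ψ ⊕ ψ) = min(1, 0.074 + 1.000) = min(1, 1.074) = 1.000
So the left factor is (χ ⊙ χ) ⊕ (ψ ⊕ ψ) = 1.000.
φ ⊙ 0 = max(0, 0.362 + 0.000 − 1) = max(0, -0.638) = 0.000
(φ ⊙ 0) ⊕ ψ = min(1, 0.000 + 0.996) = min(1, 0.996) = 0.996
¬((φ ⊙ 0) ⊕ ψ) = 1 − 0.996 = 0.004
So the right-hand bound is ¬((φ ⊙ 0) ⊕ ψ) = 0.004.
The residuum of the Łukasiewicz t-norm gives the supremum: min(1, 1 − 1.000 + 0.004).
1 − 1.000 + 0.004 = 0.004, so t = min(1, 0.004) = 0.004.
Check: 1.000 ⊙ 0.004 = max(0, 0.004) = 0.004 ≤ 0.004.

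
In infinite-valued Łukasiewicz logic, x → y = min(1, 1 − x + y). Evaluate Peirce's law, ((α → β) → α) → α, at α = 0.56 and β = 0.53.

0.97

α → β = min(1, 1 − 0.56 + 0.53) = min(1, 0.97) = 0.97
(α → β) → α = min(1, 1 − 0.97 + 0.56) = min(1, 0.59) = 0.59
((α → β) → α) → α = min(1, 1 − 0.59 + 0.56) = min(1, 0.97) = 0.97
(The value 0.97 < 1 shows this instance is not satisfied; not a Ł∞-tautology in general.)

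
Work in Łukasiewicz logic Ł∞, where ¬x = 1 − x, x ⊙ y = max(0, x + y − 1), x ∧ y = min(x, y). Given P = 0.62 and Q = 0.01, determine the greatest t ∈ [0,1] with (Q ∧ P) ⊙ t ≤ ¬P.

1.00

Q ∧ P = min(0.01, 0.62) = 0.01
So the left factor is Q ∧ P = 0.01.
¬P = 1 − 0.62 = 0.38
So the right-hand bound is ¬P = 0.38.
The residuum of the Łukasiewicz t-norm gives the supremum: min(1, 1 − 0.01 + 0.38).
1 − 0.01 + 0.38 = 1.37, so t = min(1, 1.37) = 1.00.
Check: 0.01 ⊙ 1.00 = max(0, 0.01) = 0.01 ≤ 0.38.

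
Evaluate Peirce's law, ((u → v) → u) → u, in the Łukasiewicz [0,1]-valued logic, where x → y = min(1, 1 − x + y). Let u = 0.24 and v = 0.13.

0.89

u → v = min(1, 1 − 0.24 + 0.13) = min(1, 0.89) = 0.89
(u → v) → u = min(1, 1 − 0.89 + 0.24) = min(1, 0.35) = 0.35
((u → v) → u) → u = min(1, 1 − 0.35 + 0.24) = min(1, 0.89) = 0.89
(The value 0.89 < 1 shows this instance is not satisfied; not a Ł∞-tautology in general.)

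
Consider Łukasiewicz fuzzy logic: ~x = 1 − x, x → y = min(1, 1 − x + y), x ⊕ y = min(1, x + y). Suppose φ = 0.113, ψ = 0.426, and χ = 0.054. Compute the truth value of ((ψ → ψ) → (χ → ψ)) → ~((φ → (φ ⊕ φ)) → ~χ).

0.054

ψ → ψ = min(1, 1 − 0.426 + 0.426) = min(1, 1.000) = 1.000
χ → ψ = min(1, 1 − 0.054 + 0.426) = min(1, 1.372) = 1.000
(ψ → ψ) → (χ → ψ) = min(1, 1 − 1.000 + 1.000) = min(1, 1.000) = 1.000
φ ⊕ φ = min(1, 0.113 + 0.113) = min(1, 0.226) = 0.226
φ → (φ ⊕ φ) = min(1, 1 − 0.113 + 0.226) = min(1, 1.113) = 1.000
~χ = 1 − 0.054 = 0.946
(φ → (φ ⊕ φ)) → ~χ = min(1, 1 − 1.000 + 0.946) = min(1, 0.946) = 0.946
~((φ → (φ ⊕ φ)) → ~χ) = 1 − 0.946 = 0.054
((ψ → ψ) → (χ → ψ)) → ~((φ → (φ ⊕ φ)) → ~χ) = min(1, 1 − 1.000 + 0.054) = min(1, 0.054) = 0.054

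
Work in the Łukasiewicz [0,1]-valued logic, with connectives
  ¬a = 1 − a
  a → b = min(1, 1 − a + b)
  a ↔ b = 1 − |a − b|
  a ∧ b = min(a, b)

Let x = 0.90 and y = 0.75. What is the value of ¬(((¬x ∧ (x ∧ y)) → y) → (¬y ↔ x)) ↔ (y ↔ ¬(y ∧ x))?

¬x = 1 − 0.90 = 0.10
x ∧ y = min(0.90, 0.75) = 0.75
¬x ∧ (x ∧ y) = min(0.10, 0.75) = 0.10
(¬x ∧ (x ∧ y)) → y = min(1, 1 − 0.10 + 0.75) = min(1, 1.65) = 1.00
¬y = 1 − 0.75 = 0.25
¬y ↔ x = 1 − |0.25 − 0.90| = 1 − 0.65 = 0.35
((¬x ∧ (x ∧ y)) → y) → (¬y ↔ x) = min(1, 1 − 1.00 + 0.35) = min(1, 0.35) = 0.35
¬(((¬x ∧ (x ∧ y)) → y) → (¬y ↔ x)) = 1 − 0.35 = 0.65
y ∧ x = min(0.75, 0.90) = 0.75
¬(y ∧ x) = 1 − 0.75 = 0.25
y ↔ ¬(y ∧ x) = 1 − |0.75 − 0.25| = 1 − 0.50 = 0.50
¬(((¬x ∧ (x ∧ y)) → y) → (¬y ↔ x)) ↔ (y ↔ ¬(y ∧ x)) = 1 − |0.65 − 0.50| = 1 − 0.15 = 0.85

0.85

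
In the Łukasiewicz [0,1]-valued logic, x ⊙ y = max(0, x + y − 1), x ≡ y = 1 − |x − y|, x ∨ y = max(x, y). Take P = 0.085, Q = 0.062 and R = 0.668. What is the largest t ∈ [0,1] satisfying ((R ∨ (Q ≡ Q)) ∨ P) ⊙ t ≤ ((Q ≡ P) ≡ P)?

Q ≡ Q = 1 − |0.062 − 0.062| = 1 − 0.000 = 1.000
R ∨ (Q ≡ Q) = max(0.668, 1.000) = 1.000
(R ∨ (Q ≡ Q)) ∨ P = max(1.000, 0.085) = 1.000
So the left factor is (R ∨ (Q ≡ Q)) ∨ P = 1.000.
Q ≡ P = 1 − |0.062 − 0.085| = 1 − 0.023 = 0.977
(Q ≡ P) ≡ P = 1 − |0.977 − 0.085| = 1 − 0.892 = 0.108
So the right-hand bound is (Q ≡ P) ≡ P = 0.108.
The residuum of the Łukasiewicz t-norm gives the supremum: min(1, 1 − 1.000 + 0.108).
1 − 1.000 + 0.108 = 0.108, so t = min(1, 0.108) = 0.108.
Check: 1.000 ⊙ 0.108 = max(0, 0.108) = 0.108 ≤ 0.108.

0.108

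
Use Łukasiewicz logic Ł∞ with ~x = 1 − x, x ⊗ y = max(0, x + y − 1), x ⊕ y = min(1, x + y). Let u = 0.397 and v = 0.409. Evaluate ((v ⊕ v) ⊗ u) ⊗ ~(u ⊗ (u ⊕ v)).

0.012

v ⊕ v = min(1, 0.409 + 0.409) = min(1, 0.818) = 0.818
(v ⊕ v) ⊗ u = max(0, 0.818 + 0.397 − 1) = max(0, 0.215) = 0.215
u ⊕ v = min(1, 0.397 + 0.409) = min(1, 0.806) = 0.806
u ⊗ (u ⊕ v) = max(0, 0.397 + 0.806 − 1) = max(0, 0.203) = 0.203
~(u ⊗ (u ⊕ v)) = 1 − 0.203 = 0.797
((v ⊕ v) ⊗ u) ⊗ ~(u ⊗ (u ⊕ v)) = max(0, 0.215 + 0.797 − 1) = max(0, 0.012) = 0.012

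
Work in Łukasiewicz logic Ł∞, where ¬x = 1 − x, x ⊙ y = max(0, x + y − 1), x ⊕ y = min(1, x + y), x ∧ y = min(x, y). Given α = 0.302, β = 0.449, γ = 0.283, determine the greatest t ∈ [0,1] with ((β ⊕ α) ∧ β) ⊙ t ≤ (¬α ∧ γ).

0.834

β ⊕ α = min(1, 0.449 + 0.302) = min(1, 0.751) = 0.751
(β ⊕ α) ∧ β = min(0.751, 0.449) = 0.449
So the left factor is (β ⊕ α) ∧ β = 0.449.
¬α = 1 − 0.302 = 0.698
¬α ∧ γ = min(0.698, 0.283) = 0.283
So the right-hand bound is ¬α ∧ γ = 0.283.
The residuum of the Łukasiewicz t-norm gives the supremum: min(1, 1 − 0.449 + 0.283).
1 − 0.449 + 0.283 = 0.834, so t = min(1, 0.834) = 0.834.
Check: 0.449 ⊙ 0.834 = max(0, 0.283) = 0.283 ≤ 0.283.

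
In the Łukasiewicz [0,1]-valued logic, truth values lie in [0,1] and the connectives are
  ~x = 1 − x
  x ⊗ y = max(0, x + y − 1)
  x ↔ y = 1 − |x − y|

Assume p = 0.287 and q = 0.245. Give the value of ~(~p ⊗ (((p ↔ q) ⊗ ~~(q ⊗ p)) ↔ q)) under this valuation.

~p = 1 − 0.287 = 0.713
p ↔ q = 1 − |0.287 − 0.245| = 1 − 0.042 = 0.958
q ⊗ p = max(0, 0.245 + 0.287 − 1) = max(0, -0.468) = 0.000
~(q ⊗ p) = 1 − 0.000 = 1.000
~~(q ⊗ p) = 1 − 1.000 = 0.000
(p ↔ q) ⊗ ~~(q ⊗ p) = max(0, 0.958 + 0.000 − 1) = max(0, -0.042) = 0.000
((p ↔ q) ⊗ ~~(q ⊗ p)) ↔ q = 1 − |0.000 − 0.245| = 1 − 0.245 = 0.755
~p ⊗ (((p ↔ q) ⊗ ~~(q ⊗ p)) ↔ q) = max(0, 0.713 + 0.755 − 1) = max(0, 0.468) = 0.468
~(~p ⊗ (((p ↔ q) ⊗ ~~(q ⊗ p)) ↔ q)) = 1 − 0.468 = 0.532

0.532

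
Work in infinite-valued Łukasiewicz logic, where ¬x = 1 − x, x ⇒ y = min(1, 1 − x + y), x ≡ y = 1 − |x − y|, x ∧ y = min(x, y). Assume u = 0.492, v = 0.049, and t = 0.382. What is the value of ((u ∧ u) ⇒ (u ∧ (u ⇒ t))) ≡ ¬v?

u ∧ u = min(0.492, 0.492) = 0.492
u ⇒ t = min(1, 1 − 0.492 + 0.382) = min(1, 0.890) = 0.890
u ∧ (u ⇒ t) = min(0.492, 0.890) = 0.492
(u ∧ u) ⇒ (u ∧ (u ⇒ t)) = min(1, 1 − 0.492 + 0.492) = min(1, 1.000) = 1.000
¬v = 1 − 0.049 = 0.951
((u ∧ u) ⇒ (u ∧ (u ⇒ t))) ≡ ¬v = 1 − |1.000 − 0.951| = 1 − 0.049 = 0.951

0.951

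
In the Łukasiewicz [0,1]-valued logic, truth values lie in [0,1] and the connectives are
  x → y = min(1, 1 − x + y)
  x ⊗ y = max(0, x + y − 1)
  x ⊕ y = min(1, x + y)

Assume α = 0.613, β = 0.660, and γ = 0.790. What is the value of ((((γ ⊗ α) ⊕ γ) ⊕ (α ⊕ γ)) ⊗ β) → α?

0.953

γ ⊗ α = max(0, 0.790 + 0.613 − 1) = max(0, 0.403) = 0.403
(γ ⊗ α) ⊕ γ = min(1, 0.403 + 0.790) = min(1, 1.193) = 1.000
α ⊕ γ = min(1, 0.613 + 0.790) = min(1, 1.403) = 1.000
((γ ⊗ α) ⊕ γ) ⊕ (α ⊕ γ) = min(1, 1.000 + 1.000) = min(1, 2.000) = 1.000
(((γ ⊗ α) ⊕ γ) ⊕ (α ⊕ γ)) ⊗ β = max(0, 1.000 + 0.660 − 1) = max(0, 0.660) = 0.660
((((γ ⊗ α) ⊕ γ) ⊕ (α ⊕ γ)) ⊗ β) → α = min(1, 1 − 0.660 + 0.613) = min(1, 0.953) = 0.953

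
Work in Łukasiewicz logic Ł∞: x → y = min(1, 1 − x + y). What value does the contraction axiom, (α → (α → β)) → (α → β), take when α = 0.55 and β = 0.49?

α → β = min(1, 1 − 0.55 + 0.49) = min(1, 0.94) = 0.94
α → (α → β) = min(1, 1 − 0.55 + 0.94) = min(1, 1.39) = 1.00
(α → (α → β)) → (α → β) = min(1, 1 − 1.00 + 0.94) = min(1, 0.94) = 0.94
(The value 0.94 < 1 shows this instance is not satisfied; fails in Ł∞ (the t-norm is not idempotent).)

0.94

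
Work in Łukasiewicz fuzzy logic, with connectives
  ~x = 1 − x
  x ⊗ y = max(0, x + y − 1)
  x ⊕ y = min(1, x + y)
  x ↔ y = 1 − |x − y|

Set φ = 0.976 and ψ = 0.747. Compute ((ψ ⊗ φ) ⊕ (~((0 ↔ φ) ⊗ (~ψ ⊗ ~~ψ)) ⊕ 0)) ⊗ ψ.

0.747

ψ ⊗ φ = max(0, 0.747 + 0.976 − 1) = max(0, 0.723) = 0.723
0 ↔ φ = 1 − |0.000 − 0.976| = 1 − 0.976 = 0.024
~ψ = 1 − 0.747 = 0.253
~~ψ = 1 − 0.253 = 0.747
~ψ ⊗ ~~ψ = max(0, 0.253 + 0.747 − 1) = max(0, 0.000) = 0.000
(0 ↔ φ) ⊗ (~ψ ⊗ ~~ψ) = max(0, 0.024 + 0.000 − 1) = max(0, -0.976) = 0.000
~((0 ↔ φ) ⊗ (~ψ ⊗ ~~ψ)) = 1 − 0.000 = 1.000
~((0 ↔ φ) ⊗ (~ψ ⊗ ~~ψ)) ⊕ 0 = min(1, 1.000 + 0.000) = min(1, 1.000) = 1.000
(ψ ⊗ φ) ⊕ (~((0 ↔ φ) ⊗ (~ψ ⊗ ~~ψ)) ⊕ 0) = min(1, 0.723 + 1.000) = min(1, 1.723) = 1.000
((ψ ⊗ φ) ⊕ (~((0 ↔ φ) ⊗ (~ψ ⊗ ~~ψ)) ⊕ 0)) ⊗ ψ = max(0, 1.000 + 0.747 − 1) = max(0, 0.747) = 0.747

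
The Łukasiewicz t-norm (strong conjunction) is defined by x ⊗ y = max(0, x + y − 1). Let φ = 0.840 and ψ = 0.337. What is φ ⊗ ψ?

0.177

φ ⊗ ψ = max(0, 0.840 + 0.337 − 1) = max(0, 0.177) = 0.177
For comparison, the Gödel (minimum) t-norm min(x, y) would give 0.337.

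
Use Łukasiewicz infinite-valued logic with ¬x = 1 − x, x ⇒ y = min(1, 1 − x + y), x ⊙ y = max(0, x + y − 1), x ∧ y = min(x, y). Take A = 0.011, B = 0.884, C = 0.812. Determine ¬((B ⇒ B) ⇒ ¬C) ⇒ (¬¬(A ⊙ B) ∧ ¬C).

B ⇒ B = min(1, 1 − 0.884 + 0.884) = min(1, 1.000) = 1.000
¬C = 1 − 0.812 = 0.188
(B ⇒ B) ⇒ ¬C = min(1, 1 − 1.000 + 0.188) = min(1, 0.188) = 0.188
¬((B ⇒ B) ⇒ ¬C) = 1 − 0.188 = 0.812
A ⊙ B = max(0, 0.011 + 0.884 − 1) = max(0, -0.105) = 0.000
¬(A ⊙ B) = 1 − 0.000 = 1.000
¬¬(A ⊙ B) = 1 − 1.000 = 0.000
¬¬(A ⊙ B) ∧ ¬C = min(0.000, 0.188) = 0.000
¬((B ⇒ B) ⇒ ¬C) ⇒ (¬¬(A ⊙ B) ∧ ¬C) = min(1, 1 − 0.812 + 0.000) = min(1, 0.188) = 0.188

0.188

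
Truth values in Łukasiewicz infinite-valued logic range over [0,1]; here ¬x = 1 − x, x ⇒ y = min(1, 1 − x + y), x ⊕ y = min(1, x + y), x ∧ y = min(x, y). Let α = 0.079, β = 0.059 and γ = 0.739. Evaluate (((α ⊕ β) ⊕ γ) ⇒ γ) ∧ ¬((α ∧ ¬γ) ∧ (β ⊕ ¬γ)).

α ⊕ β = min(1, 0.079 + 0.059) = min(1, 0.138) = 0.138
(α ⊕ β) ⊕ γ = min(1, 0.138 + 0.739) = min(1, 0.877) = 0.877
((α ⊕ β) ⊕ γ) ⇒ γ = min(1, 1 − 0.877 + 0.739) = min(1, 0.862) = 0.862
¬γ = 1 − 0.739 = 0.261
α ∧ ¬γ = min(0.079, 0.261) = 0.079
β ⊕ ¬γ = min(1, 0.059 + 0.261) = min(1, 0.320) = 0.320
(α ∧ ¬γ) ∧ (β ⊕ ¬γ) = min(0.079, 0.320) = 0.079
¬((α ∧ ¬γ) ∧ (β ⊕ ¬γ)) = 1 − 0.079 = 0.921
(((α ⊕ β) ⊕ γ) ⇒ γ) ∧ ¬((α ∧ ¬γ) ∧ (β ⊕ ¬γ)) = min(0.862, 0.921) = 0.862

0.862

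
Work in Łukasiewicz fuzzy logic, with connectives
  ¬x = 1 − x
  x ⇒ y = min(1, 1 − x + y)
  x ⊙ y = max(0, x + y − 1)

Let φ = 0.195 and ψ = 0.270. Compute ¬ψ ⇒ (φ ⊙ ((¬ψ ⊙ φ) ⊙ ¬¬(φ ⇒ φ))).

¬ψ = 1 − 0.270 = 0.730
¬ψ ⊙ φ = max(0, 0.730 + 0.195 − 1) = max(0, -0.075) = 0.000
φ ⇒ φ = min(1, 1 − 0.195 + 0.195) = min(1, 1.000) = 1.000
¬(φ ⇒ φ) = 1 − 1.000 = 0.000
¬¬(φ ⇒ φ) = 1 − 0.000 = 1.000
(¬ψ ⊙ φ) ⊙ ¬¬(φ ⇒ φ) = max(0, 0.000 + 1.000 − 1) = max(0, 0.000) = 0.000
φ ⊙ ((¬ψ ⊙ φ) ⊙ ¬¬(φ ⇒ φ)) = max(0, 0.195 + 0.000 − 1) = max(0, -0.805) = 0.000
¬ψ ⇒ (φ ⊙ ((¬ψ ⊙ φ) ⊙ ¬¬(φ ⇒ φ))) = min(1, 1 − 0.730 + 0.000) = min(1, 0.270) = 0.270

0.270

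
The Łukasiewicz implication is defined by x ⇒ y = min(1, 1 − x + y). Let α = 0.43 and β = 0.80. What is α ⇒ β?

1.00

α ⇒ β = min(1, 1 − 0.43 + 0.80) = min(1, 1.37) = 1.00
For comparison, the Gödel implication (1 if x ≤ y else y) would give 1.00.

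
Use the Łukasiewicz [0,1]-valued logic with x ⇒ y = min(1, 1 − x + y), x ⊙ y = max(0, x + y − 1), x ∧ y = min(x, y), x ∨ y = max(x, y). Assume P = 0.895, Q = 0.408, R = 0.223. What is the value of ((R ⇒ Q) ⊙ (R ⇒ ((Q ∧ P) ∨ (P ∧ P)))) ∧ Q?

0.408

R ⇒ Q = min(1, 1 − 0.223 + 0.408) = min(1, 1.185) = 1.000
Q ∧ P = min(0.408, 0.895) = 0.408
P ∧ P = min(0.895, 0.895) = 0.895
(Q ∧ P) ∨ (P ∧ P) = max(0.408, 0.895) = 0.895
R ⇒ ((Q ∧ P) ∨ (P ∧ P)) = min(1, 1 − 0.223 + 0.895) = min(1, 1.672) = 1.000
(R ⇒ Q) ⊙ (R ⇒ ((Q ∧ P) ∨ (P ∧ P))) = max(0, 1.000 + 1.000 − 1) = max(0, 1.000) = 1.000
((R ⇒ Q) ⊙ (R ⇒ ((Q ∧ P) ∨ (P ∧ P)))) ∧ Q = min(1.000, 0.408) = 0.408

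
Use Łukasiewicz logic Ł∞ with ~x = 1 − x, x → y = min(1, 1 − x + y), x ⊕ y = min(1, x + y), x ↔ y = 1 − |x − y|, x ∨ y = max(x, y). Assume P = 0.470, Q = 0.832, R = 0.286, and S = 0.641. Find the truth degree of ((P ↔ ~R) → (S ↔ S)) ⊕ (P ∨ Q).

~R = 1 − 0.286 = 0.714
P ↔ ~R = 1 − |0.470 − 0.714| = 1 − 0.244 = 0.756
S ↔ S = 1 − |0.641 − 0.641| = 1 − 0.000 = 1.000
(P ↔ ~R) → (S ↔ S) = min(1, 1 − 0.756 + 1.000) = min(1, 1.244) = 1.000
P ∨ Q = max(0.470, 0.832) = 0.832
((P ↔ ~R) → (S ↔ S)) ⊕ (P ∨ Q) = min(1, 1.000 + 0.832) = min(1, 1.832) = 1.000

1.000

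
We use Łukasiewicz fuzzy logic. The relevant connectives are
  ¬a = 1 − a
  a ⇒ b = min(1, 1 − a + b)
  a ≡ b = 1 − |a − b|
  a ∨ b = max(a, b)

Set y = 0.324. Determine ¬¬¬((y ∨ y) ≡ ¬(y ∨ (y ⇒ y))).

0.324

y ∨ y = max(0.324, 0.324) = 0.324
y ⇒ y = min(1, 1 − 0.324 + 0.324) = min(1, 1.000) = 1.000
y ∨ (y ⇒ y) = max(0.324, 1.000) = 1.000
¬(y ∨ (y ⇒ y)) = 1 − 1.000 = 0.000
(y ∨ y) ≡ ¬(y ∨ (y ⇒ y)) = 1 − |0.324 − 0.000| = 1 − 0.324 = 0.676
¬((y ∨ y) ≡ ¬(y ∨ (y ⇒ y))) = 1 − 0.676 = 0.324
¬¬((y ∨ y) ≡ ¬(y ∨ (y ⇒ y))) = 1 − 0.324 = 0.676
¬¬¬((y ∨ y) ≡ ¬(y ∨ (y ⇒ y))) = 1 − 0.676 = 0.324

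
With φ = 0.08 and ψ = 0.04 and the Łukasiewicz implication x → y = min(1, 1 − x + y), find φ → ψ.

0.96

φ → ψ = min(1, 1 − 0.08 + 0.04) = min(1, 0.96) = 0.96
For comparison, the Gödel implication (1 if x ≤ y else y) would give 0.04.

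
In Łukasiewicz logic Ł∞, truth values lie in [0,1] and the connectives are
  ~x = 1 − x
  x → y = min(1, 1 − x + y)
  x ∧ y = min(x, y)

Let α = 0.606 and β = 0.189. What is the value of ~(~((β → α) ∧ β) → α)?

β → α = min(1, 1 − 0.189 + 0.606) = min(1, 1.417) = 1.000
(β → α) ∧ β = min(1.000, 0.189) = 0.189
~((β → α) ∧ β) = 1 − 0.189 = 0.811
~((β → α) ∧ β) → α = min(1, 1 − 0.811 + 0.606) = min(1, 0.795) = 0.795
~(~((β → α) ∧ β) → α) = 1 − 0.795 = 0.205

0.205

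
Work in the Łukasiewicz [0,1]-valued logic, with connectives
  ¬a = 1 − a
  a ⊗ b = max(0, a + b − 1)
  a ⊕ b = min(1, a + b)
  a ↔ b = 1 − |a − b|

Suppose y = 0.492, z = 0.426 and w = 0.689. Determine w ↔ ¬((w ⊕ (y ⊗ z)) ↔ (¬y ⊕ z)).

0.556

y ⊗ z = max(0, 0.492 + 0.426 − 1) = max(0, -0.082) = 0.000
w ⊕ (y ⊗ z) = min(1, 0.689 + 0.000) = min(1, 0.689) = 0.689
¬y = 1 − 0.492 = 0.508
¬y ⊕ z = min(1, 0.508 + 0.426) = min(1, 0.934) = 0.934
(w ⊕ (y ⊗ z)) ↔ (¬y ⊕ z) = 1 − |0.689 − 0.934| = 1 − 0.245 = 0.755
¬((w ⊕ (y ⊗ z)) ↔ (¬y ⊕ z)) = 1 − 0.755 = 0.245
w ↔ ¬((w ⊕ (y ⊗ z)) ↔ (¬y ⊕ z)) = 1 − |0.689 − 0.245| = 1 − 0.444 = 0.556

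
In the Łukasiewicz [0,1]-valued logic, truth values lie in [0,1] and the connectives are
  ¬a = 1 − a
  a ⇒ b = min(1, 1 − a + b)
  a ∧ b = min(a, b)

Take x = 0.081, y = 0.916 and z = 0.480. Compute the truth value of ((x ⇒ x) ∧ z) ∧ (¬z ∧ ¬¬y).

x ⇒ x = min(1, 1 − 0.081 + 0.081) = min(1, 1.000) = 1.000
(x ⇒ x) ∧ z = min(1.000, 0.480) = 0.480
¬z = 1 − 0.480 = 0.520
¬y = 1 − 0.916 = 0.084
¬¬y = 1 − 0.084 = 0.916
¬z ∧ ¬¬y = min(0.520, 0.916) = 0.520
((x ⇒ x) ∧ z) ∧ (¬z ∧ ¬¬y) = min(0.480, 0.520) = 0.480

0.480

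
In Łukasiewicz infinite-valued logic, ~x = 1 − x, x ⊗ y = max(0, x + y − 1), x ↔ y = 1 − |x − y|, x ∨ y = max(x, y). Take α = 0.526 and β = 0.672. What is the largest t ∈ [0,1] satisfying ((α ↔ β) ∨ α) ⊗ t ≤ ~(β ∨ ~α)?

α ↔ β = 1 − |0.526 − 0.672| = 1 − 0.146 = 0.854
(α ↔ β) ∨ α = max(0.854, 0.526) = 0.854
So the left factor is (α ↔ β) ∨ α = 0.854.
~α = 1 − 0.526 = 0.474
β ∨ ~α = max(0.672, 0.474) = 0.672
~(β ∨ ~α) = 1 − 0.672 = 0.328
So the right-hand bound is ~(β ∨ ~α) = 0.328.
The residuum of the Łukasiewicz t-norm gives the supremum: min(1, 1 − 0.854 + 0.328).
1 − 0.854 + 0.328 = 0.474, so t = min(1, 0.474) = 0.474.
Check: 0.854 ⊗ 0.474 = max(0, 0.328) = 0.328 ≤ 0.328.

0.474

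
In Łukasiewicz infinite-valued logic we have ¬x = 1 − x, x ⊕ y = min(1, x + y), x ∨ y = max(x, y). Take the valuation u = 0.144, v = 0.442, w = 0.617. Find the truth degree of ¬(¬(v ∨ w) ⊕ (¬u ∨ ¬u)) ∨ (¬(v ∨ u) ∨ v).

0.558

v ∨ w = max(0.442, 0.617) = 0.617
¬(v ∨ w) = 1 − 0.617 = 0.383
¬u = 1 − 0.144 = 0.856
¬u ∨ ¬u = max(0.856, 0.856) = 0.856
¬(v ∨ w) ⊕ (¬u ∨ ¬u) = min(1, 0.383 + 0.856) = min(1, 1.239) = 1.000
¬(¬(v ∨ w) ⊕ (¬u ∨ ¬u)) = 1 − 1.000 = 0.000
v ∨ u = max(0.442, 0.144) = 0.442
¬(v ∨ u) = 1 − 0.442 = 0.558
¬(v ∨ u) ∨ v = max(0.558, 0.442) = 0.558
¬(¬(v ∨ w) ⊕ (¬u ∨ ¬u)) ∨ (¬(v ∨ u) ∨ v) = max(0.000, 0.558) = 0.558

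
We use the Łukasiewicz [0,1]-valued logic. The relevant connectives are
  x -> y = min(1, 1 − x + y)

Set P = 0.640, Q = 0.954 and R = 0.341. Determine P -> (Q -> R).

0.747

Q -> R = min(1, 1 − 0.954 + 0.341) = min(1, 0.387) = 0.387
P -> (Q -> R) = min(1, 1 − 0.640 + 0.387) = min(1, 0.747) = 0.747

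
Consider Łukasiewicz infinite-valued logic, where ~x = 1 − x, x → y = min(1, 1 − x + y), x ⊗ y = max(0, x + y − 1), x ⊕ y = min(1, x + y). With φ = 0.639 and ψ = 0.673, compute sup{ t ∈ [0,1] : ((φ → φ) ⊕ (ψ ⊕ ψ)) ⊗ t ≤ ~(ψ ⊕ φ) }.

φ → φ = min(1, 1 − 0.639 + 0.639) = min(1, 1.000) = 1.000
ψ ⊕ ψ = min(1, 0.673 + 0.673) = min(1, 1.346) = 1.000
(φ → φ) ⊕ (ψ ⊕ ψ) = min(1, 1.000 + 1.000) = min(1, 2.000) = 1.000
So the left factor is (φ → φ) ⊕ (ψ ⊕ ψ) = 1.000.
ψ ⊕ φ = min(1, 0.673 + 0.639) = min(1, 1.312) = 1.000
~(ψ ⊕ φ) = 1 − 1.000 = 0.000
So the right-hand bound is ~(ψ ⊕ φ) = 0.000.
The residuum of the Łukasiewicz t-norm gives the supremum: min(1, 1 − 1.000 + 0.000).
1 − 1.000 + 0.000 = 0.000, so t = min(1, 0.000) = 0.000.
Check: 1.000 ⊗ 0.000 = max(0, 0.000) = 0.000 ≤ 0.000.

0.000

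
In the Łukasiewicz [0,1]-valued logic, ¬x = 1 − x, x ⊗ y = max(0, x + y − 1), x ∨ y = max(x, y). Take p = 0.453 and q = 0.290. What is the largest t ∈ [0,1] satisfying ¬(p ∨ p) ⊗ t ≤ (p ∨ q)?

p ∨ p = max(0.453, 0.453) = 0.453
¬(p ∨ p) = 1 − 0.453 = 0.547
So the left factor is ¬(p ∨ p) = 0.547.
p ∨ q = max(0.453, 0.290) = 0.453
So the right-hand bound is p ∨ q = 0.453.
The residuum of the Łukasiewicz t-norm gives the supremum: min(1, 1 − 0.547 + 0.453).
1 − 0.547 + 0.453 = 0.906, so t = min(1, 0.906) = 0.906.
Check: 0.547 ⊗ 0.906 = max(0, 0.453) = 0.453 ≤ 0.453.

0.906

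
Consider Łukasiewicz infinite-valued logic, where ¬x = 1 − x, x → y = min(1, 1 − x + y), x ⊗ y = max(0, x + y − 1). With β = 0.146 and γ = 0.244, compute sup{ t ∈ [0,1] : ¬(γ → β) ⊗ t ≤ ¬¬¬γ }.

1.000

γ → β = min(1, 1 − 0.244 + 0.146) = min(1, 0.902) = 0.902
¬(γ → β) = 1 − 0.902 = 0.098
So the left factor is ¬(γ → β) = 0.098.
¬γ = 1 − 0.244 = 0.756
¬¬γ = 1 − 0.756 = 0.244
¬¬¬γ = 1 − 0.244 = 0.756
So the right-hand bound is ¬¬¬γ = 0.756.
The residuum of the Łukasiewicz t-norm gives the supremum: min(1, 1 − 0.098 + 0.756).
1 − 0.098 + 0.756 = 1.658, so t = min(1, 1.658) = 1.000.
Check: 0.098 ⊗ 1.000 = max(0, 0.098) = 0.098 ≤ 0.756.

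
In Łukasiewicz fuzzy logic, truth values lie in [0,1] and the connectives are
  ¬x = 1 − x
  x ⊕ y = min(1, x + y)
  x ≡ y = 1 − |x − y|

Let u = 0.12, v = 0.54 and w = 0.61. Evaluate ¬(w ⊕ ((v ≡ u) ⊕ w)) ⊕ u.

0.12

v ≡ u = 1 − |0.54 − 0.12| = 1 − 0.42 = 0.58
(v ≡ u) ⊕ w = min(1, 0.58 + 0.61) = min(1, 1.19) = 1.00
w ⊕ ((v ≡ u) ⊕ w) = min(1, 0.61 + 1.00) = min(1, 1.61) = 1.00
¬(w ⊕ ((v ≡ u) ⊕ w)) = 1 − 1.00 = 0.00
¬(w ⊕ ((v ≡ u) ⊕ w)) ⊕ u = min(1, 0.00 + 0.12) = min(1, 0.12) = 0.12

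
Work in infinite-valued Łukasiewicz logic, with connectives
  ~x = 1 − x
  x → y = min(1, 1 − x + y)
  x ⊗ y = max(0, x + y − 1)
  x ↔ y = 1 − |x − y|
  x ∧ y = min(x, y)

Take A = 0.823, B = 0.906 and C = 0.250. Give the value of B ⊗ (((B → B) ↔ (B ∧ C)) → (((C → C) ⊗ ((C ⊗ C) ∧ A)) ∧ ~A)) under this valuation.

B → B = min(1, 1 − 0.906 + 0.906) = min(1, 1.000) = 1.000
B ∧ C = min(0.906, 0.250) = 0.250
(B → B) ↔ (B ∧ C) = 1 − |1.000 − 0.250| = 1 − 0.750 = 0.250
C → C = min(1, 1 − 0.250 + 0.250) = min(1, 1.000) = 1.000
C ⊗ C = max(0, 0.250 + 0.250 − 1) = max(0, -0.500) = 0.000
(C ⊗ C) ∧ A = min(0.000, 0.823) = 0.000
(C → C) ⊗ ((C ⊗ C) ∧ A) = max(0, 1.000 + 0.000 − 1) = max(0, 0.000) = 0.000
~A = 1 − 0.823 = 0.177
((C → C) ⊗ ((C ⊗ C) ∧ A)) ∧ ~A = min(0.000, 0.177) = 0.000
((B → B) ↔ (B ∧ C)) → (((C → C) ⊗ ((C ⊗ C) ∧ A)) ∧ ~A) = min(1, 1 − 0.250 + 0.000) = min(1, 0.750) = 0.750
B ⊗ (((B → B) ↔ (B ∧ C)) → (((C → C) ⊗ ((C ⊗ C) ∧ A)) ∧ ~A)) = max(0, 0.906 + 0.750 − 1) = max(0, 0.656) = 0.656

0.656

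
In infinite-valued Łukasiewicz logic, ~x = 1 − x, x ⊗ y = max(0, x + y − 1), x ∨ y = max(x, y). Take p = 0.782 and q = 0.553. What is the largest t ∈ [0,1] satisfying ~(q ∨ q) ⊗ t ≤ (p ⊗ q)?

0.888

q ∨ q = max(0.553, 0.553) = 0.553
~(q ∨ q) = 1 − 0.553 = 0.447
So the left factor is ~(q ∨ q) = 0.447.
p ⊗ q = max(0, 0.782 + 0.553 − 1) = max(0, 0.335) = 0.335
So the right-hand bound is p ⊗ q = 0.335.
The residuum of the Łukasiewicz t-norm gives the supremum: min(1, 1 − 0.447 + 0.335).
1 − 0.447 + 0.335 = 0.888, so t = min(1, 0.888) = 0.888.
Check: 0.447 ⊗ 0.888 = max(0, 0.335) = 0.335 ≤ 0.335.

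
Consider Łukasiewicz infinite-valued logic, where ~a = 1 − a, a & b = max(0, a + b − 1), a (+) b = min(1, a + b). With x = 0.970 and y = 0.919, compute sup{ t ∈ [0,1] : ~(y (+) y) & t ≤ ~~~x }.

1.000

y (+) y = min(1, 0.919 + 0.919) = min(1, 1.838) = 1.000
~(y (+) y) = 1 − 1.000 = 0.000
So the left factor is ~(y (+) y) = 0.000.
~x = 1 − 0.970 = 0.030
~~x = 1 − 0.030 = 0.970
~~~x = 1 − 0.970 = 0.030
So the right-hand bound is ~~~x = 0.030.
The residuum of the Łukasiewicz t-norm gives the supremum: min(1, 1 − 0.000 + 0.030).
1 − 0.000 + 0.030 = 1.030, so t = min(1, 1.030) = 1.000.
Check: 0.000 & 1.000 = max(0, 0.000) = 0.000 ≤ 0.030.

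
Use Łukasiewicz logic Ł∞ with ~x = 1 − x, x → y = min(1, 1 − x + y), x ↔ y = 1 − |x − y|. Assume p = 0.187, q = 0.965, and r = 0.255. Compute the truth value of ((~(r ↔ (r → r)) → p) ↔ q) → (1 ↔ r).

0.778

r → r = min(1, 1 − 0.255 + 0.255) = min(1, 1.000) = 1.000
r ↔ (r → r) = 1 − |0.255 − 1.000| = 1 − 0.745 = 0.255
~(r ↔ (r → r)) = 1 − 0.255 = 0.745
~(r ↔ (r → r)) → p = min(1, 1 − 0.745 + 0.187) = min(1, 0.442) = 0.442
(~(r ↔ (r → r)) → p) ↔ q = 1 − |0.442 − 0.965| = 1 − 0.523 = 0.477
1 ↔ r = 1 − |1.000 − 0.255| = 1 − 0.745 = 0.255
((~(r ↔ (r → r)) → p) ↔ q) → (1 ↔ r) = min(1, 1 − 0.477 + 0.255) = min(1, 0.778) = 0.778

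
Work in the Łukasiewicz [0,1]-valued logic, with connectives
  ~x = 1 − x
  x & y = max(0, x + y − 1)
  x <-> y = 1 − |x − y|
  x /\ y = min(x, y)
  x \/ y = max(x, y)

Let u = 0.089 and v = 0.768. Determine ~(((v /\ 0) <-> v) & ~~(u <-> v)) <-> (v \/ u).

v /\ 0 = min(0.768, 0.000) = 0.000
(v /\ 0) <-> v = 1 − |0.000 − 0.768| = 1 − 0.768 = 0.232
u <-> v = 1 − |0.089 − 0.768| = 1 − 0.679 = 0.321
~(u <-> v) = 1 − 0.321 = 0.679
~~(u <-> v) = 1 − 0.679 = 0.321
((v /\ 0) <-> v) & ~~(u <-> v) = max(0, 0.232 + 0.321 − 1) = max(0, -0.447) = 0.000
~(((v /\ 0) <-> v) & ~~(u <-> v)) = 1 − 0.000 = 1.000
v \/ u = max(0.768, 0.089) = 0.768
~(((v /\ 0) <-> v) & ~~(u <-> v)) <-> (v \/ u) = 1 − |1.000 − 0.768| = 1 − 0.232 = 0.768

0.768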